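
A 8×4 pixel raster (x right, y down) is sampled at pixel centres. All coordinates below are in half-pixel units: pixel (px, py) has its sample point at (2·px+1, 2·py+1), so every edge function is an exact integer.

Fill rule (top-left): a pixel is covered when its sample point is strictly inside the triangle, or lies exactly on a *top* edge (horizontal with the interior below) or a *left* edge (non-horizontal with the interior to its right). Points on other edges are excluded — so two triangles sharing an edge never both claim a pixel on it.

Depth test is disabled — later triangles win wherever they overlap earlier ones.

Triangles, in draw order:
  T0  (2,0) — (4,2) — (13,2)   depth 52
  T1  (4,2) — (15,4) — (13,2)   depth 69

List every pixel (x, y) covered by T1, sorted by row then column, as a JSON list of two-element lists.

T0:
  2·area = 18  (B↔C swapped to make it positive)
  edge (2, 0)→(13, 2): d=(11,2) right/bottom  bias=-1
  edge (13, 2)→(4, 2): d=(-9,0) right/bottom  bias=-1
  edge (4, 2)→(2, 0): d=(-2,-2) top-left  bias=+0
    (1,0)@(3, 1): e=[9,9,0] → X  [on edge]
    (2,0)@(5, 1): e=[5,9,4] → X
    (3,0)@(7, 1): e=[1,9,8] → X
    (4,0)@(9, 1): e=[-3,9,12] → .
    (1,1)@(3, 3): e=[31,-9,-4] → .
    (2,1)@(5, 3): e=[27,-9,0] → .  [on edge]
    (3,1)@(7, 3): e=[23,-9,4] → .
    (3,2)@(7, 5): e=[45,-27,0] → .  [on edge]
    (4,3)@(9, 7): e=[63,-45,0] → .  [on edge]
  covered (3 px):
    . X X X . . . .
    . . . . . . . .
    . . . . . . . .
    . . . . . . . .
T1:
  2·area = 18  (B↔C swapped to make it positive)
  edge (4, 2)→(13, 2): d=(9,0) top-left  bias=+0
  edge (13, 2)→(15, 4): d=(2,2) right/bottom  bias=-1
  edge (15, 4)→(4, 2): d=(-11,-2) top-left  bias=+0
    (5,1)@(11, 3): e=[9,6,3] → X
    (6,1)@(13, 3): e=[9,2,7] → X
    (7,1)@(15, 3): e=[9,-2,11] → .
    (5,2)@(11, 5): e=[27,10,-19] → .
    (6,2)@(13, 5): e=[27,6,-15] → .
  covered (2 px):
    . . . . . . . .
    . . . . . X X .
    . . . . . . . .
    . . . . . . . .

Final: [[5,1],[6,1]]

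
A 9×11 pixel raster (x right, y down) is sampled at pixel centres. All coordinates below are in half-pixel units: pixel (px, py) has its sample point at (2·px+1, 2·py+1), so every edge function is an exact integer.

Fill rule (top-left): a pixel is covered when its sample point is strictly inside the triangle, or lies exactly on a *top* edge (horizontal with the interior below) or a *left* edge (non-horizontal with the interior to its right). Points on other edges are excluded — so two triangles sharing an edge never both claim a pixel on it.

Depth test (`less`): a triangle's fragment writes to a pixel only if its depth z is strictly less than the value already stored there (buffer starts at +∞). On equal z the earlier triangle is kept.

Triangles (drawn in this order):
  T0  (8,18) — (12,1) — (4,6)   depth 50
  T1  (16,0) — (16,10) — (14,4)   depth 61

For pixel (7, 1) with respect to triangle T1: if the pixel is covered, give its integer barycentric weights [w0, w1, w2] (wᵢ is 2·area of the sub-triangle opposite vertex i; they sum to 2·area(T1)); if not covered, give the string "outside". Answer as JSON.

T0:
  2·area = 116  (B↔C swapped to make it positive)
  edge (8, 18)→(4, 6): d=(-4,-12) top-left  bias=+0
  edge (4, 6)→(12, 1): d=(8,-5) top-left  bias=+0
  edge (12, 1)→(8, 18): d=(-4,17) right/bottom  bias=-1
    (1,1)@(3, 3): e=[0,-29,145] → ·  [on edge]
    (4,1)@(9, 3): e=[72,1,43] → █
    (5,1)@(11, 3): e=[96,11,9] → █
    (6,1)@(13, 3): e=[120,21,-25] → ·
    (3,2)@(7, 5): e=[40,7,69] → █
    (6,2)@(13, 5): e=[112,37,-33] → ·
    (2,3)@(5, 7): e=[8,13,95] → █
    (5,3)@(11, 7): e=[80,43,-7] → ·
    (2,4)@(5, 9): e=[0,29,87] → █  [on edge]
    (5,4)@(11, 9): e=[72,59,-15] → ·
    (2,5)@(5, 11): e=[-8,45,79] → ·
    (3,5)@(7, 11): e=[16,55,45] → █
    (3,7)@(7, 15): e=[0,87,29] → █  [on edge]
    (4,10)@(9, 21): e=[0,145,-29] → ·  [on edge]
  covered (16 px):
    · · · · · · · · ·
    · · · · █ █ · · ·
    · · · █ █ █ · · ·
    · · █ █ █ · · · ·
    · · █ █ █ · · · ·
    · · · █ █ · · · ·
    · · · █ █ · · · ·
    · · · █ · · · · ·
    · · · · · · · · ·
    · · · · · · · · ·
    · · · · · · · · ·
T1:
  2·area = 20
  edge (16, 0)→(16, 10): d=(0,10) right/bottom  bias=-1
  edge (16, 10)→(14, 4): d=(-2,-6) top-left  bias=+0
  edge (14, 4)→(16, 0): d=(2,-4) top-left  bias=+0
    (6,0)@(13, 1): e=[30,0,-10] → ·  [on edge]
    (7,1)@(15, 3): e=[10,8,2] → █
    (8,1)@(17, 3): e=[-10,20,10] → ·
    (7,2)@(15, 5): e=[10,4,6] → █
    (8,2)@(17, 5): e=[-10,16,14] → ·
    (7,3)@(15, 7): e=[10,0,10] → █  [on edge]
    (8,3)@(17, 7): e=[-10,12,18] → ·
    (7,4)@(15, 9): e=[10,-4,14] → ·
    (8,6)@(17, 13): e=[-10,0,30] → ·  [on edge]
  covered (3 px):
    · · · · · · · · ·
    · · · · · · · █ ·
    · · · · · · · █ ·
    · · · · · · · █ ·
    · · · · · · · · ·
    · · · · · · · · ·
    · · · · · · · · ·
    · · · · · · · · ·
    · · · · · · · · ·
    · · · · · · · · ·
    · · · · · · · · ·

Answer: [8,2,10]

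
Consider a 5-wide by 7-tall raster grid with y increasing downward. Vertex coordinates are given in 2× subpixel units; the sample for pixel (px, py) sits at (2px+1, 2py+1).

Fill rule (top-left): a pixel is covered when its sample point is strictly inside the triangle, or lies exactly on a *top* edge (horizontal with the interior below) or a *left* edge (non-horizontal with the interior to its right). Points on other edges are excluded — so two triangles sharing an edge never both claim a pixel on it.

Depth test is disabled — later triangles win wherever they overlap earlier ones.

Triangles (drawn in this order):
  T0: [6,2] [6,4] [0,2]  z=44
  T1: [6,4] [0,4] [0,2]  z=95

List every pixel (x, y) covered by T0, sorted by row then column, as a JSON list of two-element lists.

T0:
  2·area = 12
  edge (6, 2)→(6, 4): d=(0,2) right/bottom  bias=-1
  edge (6, 4)→(0, 2): d=(-6,-2) top-left  bias=+0
  edge (0, 2)→(6, 2): d=(6,0) top-left  bias=+0
    (1,1)@(3, 3): e=[6,0,6] → #  [on edge]
    (2,1)@(5, 3): e=[2,4,6] → #
    (3,1)@(7, 3): e=[-2,8,6] → ·
    (1,2)@(3, 5): e=[6,-12,18] → ·
    (2,2)@(5, 5): e=[2,-8,18] → ·
    (4,2)@(9, 5): e=[-6,0,18] → ·  [on edge]
  covered (2 px):
    · · · · ·
    · # # · ·
    · · · · ·
    · · · · ·
    · · · · ·
    · · · · ·
    · · · · ·
T1:
  2·area = 12
  edge (6, 4)→(0, 4): d=(-6,0) right/bottom  bias=-1
  edge (0, 4)→(0, 2): d=(0,-2) top-left  bias=+0
  edge (0, 2)→(6, 4): d=(6,2) right/bottom  bias=-1
    (0,1)@(1, 3): e=[6,2,4] → #
    (1,1)@(3, 3): e=[6,6,0] → ·  [on edge]
    (0,2)@(1, 5): e=[-6,2,16] → ·
    (4,2)@(9, 5): e=[-6,18,0] → ·  [on edge]
  covered (1 px):
    · · · · ·
    # · · · ·
    · · · · ·
    · · · · ·
    · · · · ·
    · · · · ·
    · · · · ·

Result: [[1,1],[2,1]]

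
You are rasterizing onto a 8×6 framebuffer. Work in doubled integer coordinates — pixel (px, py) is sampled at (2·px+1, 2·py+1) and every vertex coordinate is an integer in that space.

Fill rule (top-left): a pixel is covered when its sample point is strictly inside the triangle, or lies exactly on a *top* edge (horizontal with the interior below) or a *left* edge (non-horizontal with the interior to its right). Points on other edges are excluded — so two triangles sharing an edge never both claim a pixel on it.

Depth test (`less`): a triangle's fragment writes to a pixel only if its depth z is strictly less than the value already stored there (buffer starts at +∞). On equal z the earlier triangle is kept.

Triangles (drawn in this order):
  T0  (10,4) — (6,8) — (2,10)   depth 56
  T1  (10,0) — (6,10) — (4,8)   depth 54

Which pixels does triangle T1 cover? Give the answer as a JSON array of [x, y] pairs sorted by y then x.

T0:
  2·area = 8
  edge (10, 4)→(6, 8): d=(-4,4) right/bottom  bias=-1
  edge (6, 8)→(2, 10): d=(-4,2) right/bottom  bias=-1
  edge (2, 10)→(10, 4): d=(8,-6) top-left  bias=+0
    (6,0)@(13, 1): e=[0,14,-6] → ·  [on edge]
    (5,1)@(11, 3): e=[0,10,-2] → ·  [on edge]
    (4,2)@(9, 5): e=[0,6,2] → ·  [on edge]
    (3,3)@(7, 7): e=[0,2,6] → ·  [on edge]
    (2,4)@(5, 9): e=[0,-2,10] → ·  [on edge]
    (1,5)@(3, 11): e=[0,-6,14] → ·  [on edge]
  covered (0 px):
    · · · · · · · ·
    · · · · · · · ·
    · · · · · · · ·
    · · · · · · · ·
    · · · · · · · ·
    · · · · · · · ·
T1:
  2·area = 28
  edge (10, 0)→(6, 10): d=(-4,10) right/bottom  bias=-1
  edge (6, 10)→(4, 8): d=(-2,-2) top-left  bias=+0
  edge (4, 8)→(10, 0): d=(6,-8) top-left  bias=+0
    (0,2)@(1, 5): e=[70,0,-42] → ·  [on edge]
    (3,2)@(7, 5): e=[10,12,6] → █
    (4,2)@(9, 5): e=[-10,16,22] → ·
    (1,3)@(3, 7): e=[42,0,-14] → ·  [on edge]
    (2,3)@(5, 7): e=[22,4,2] → █
    (4,3)@(9, 7): e=[-18,12,34] → ·
    (2,4)@(5, 9): e=[14,0,14] → █  [on edge]
    (3,4)@(7, 9): e=[-6,4,30] → ·
    (2,5)@(5, 11): e=[6,-4,26] → ·
    (3,5)@(7, 11): e=[-14,0,42] → ·  [on edge]
  covered (4 px):
    · · · · · · · ·
    · · · · · · · ·
    · · · █ · · · ·
    · · █ █ · · · ·
    · · █ · · · · ·
    · · · · · · · ·

Result: [[3,2],[2,3],[3,3],[2,4]]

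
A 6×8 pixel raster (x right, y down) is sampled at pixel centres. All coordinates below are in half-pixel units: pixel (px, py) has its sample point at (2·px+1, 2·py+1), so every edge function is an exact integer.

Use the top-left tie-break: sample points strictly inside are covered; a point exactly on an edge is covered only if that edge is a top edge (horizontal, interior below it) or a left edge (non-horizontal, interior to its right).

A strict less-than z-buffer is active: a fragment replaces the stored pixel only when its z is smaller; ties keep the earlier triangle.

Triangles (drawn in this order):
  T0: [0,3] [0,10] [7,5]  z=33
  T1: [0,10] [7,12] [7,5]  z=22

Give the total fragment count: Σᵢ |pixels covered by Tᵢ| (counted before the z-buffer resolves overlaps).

T0:
  2·area = 49  (B↔C swapped to make it positive)
  edge (0, 3)→(7, 5): d=(7,2) right/bottom  bias=-1
  edge (7, 5)→(0, 10): d=(-7,5) right/bottom  bias=-1
  edge (0, 10)→(0, 3): d=(0,-7) top-left  bias=+0
    (0,2)@(1, 5): e=[12,30,7] → X
    (1,2)@(3, 5): e=[8,20,21] → X
    (2,2)@(5, 5): e=[4,10,35] → X
    (3,2)@(7, 5): e=[0,0,49] → .  [on edge]
    (0,3)@(1, 7): e=[26,16,7] → X
    (2,3)@(5, 7): e=[18,-4,35] → .
    (0,4)@(1, 9): e=[40,2,7] → X
    (1,4)@(3, 9): e=[36,-8,21] → .
    (0,5)@(1, 11): e=[54,-12,7] → .
  covered (6 px):
    . . . . . .
    . . . . . .
    X X X . . .
    X X . . . .
    X . . . . .
    . . . . . .
    . . . . . .
    . . . . . .
T1:
  2·area = 49  (B↔C swapped to make it positive)
  edge (0, 10)→(7, 5): d=(7,-5) top-left  bias=+0
  edge (7, 5)→(7, 12): d=(0,7) right/bottom  bias=-1
  edge (7, 12)→(0, 10): d=(-7,-2) top-left  bias=+0
    (3,0)@(7, 1): e=[-28,0,77] → .  [on edge]
    (3,1)@(7, 3): e=[-14,0,63] → .  [on edge]
    (3,2)@(7, 5): e=[0,0,49] → .  [on edge]
    (2,3)@(5, 7): e=[4,14,31] → X
    (3,3)@(7, 7): e=[14,0,35] → .  [on edge]
    (1,4)@(3, 9): e=[8,28,13] → X
    (3,4)@(7, 9): e=[28,0,21] → .  [on edge]
    (1,5)@(3, 11): e=[22,28,-1] → .
    (2,5)@(5, 11): e=[32,14,3] → X
    (3,5)@(7, 11): e=[42,0,7] → .  [on edge]
    (2,6)@(5, 13): e=[46,14,-11] → .
    (3,6)@(7, 13): e=[56,0,-7] → .  [on edge]
    (3,7)@(7, 15): e=[70,0,-21] → .  [on edge]
  covered (4 px):
    . . . . . .
    . . . . . .
    . . . . . .
    . . X . . .
    . X X . . .
    . . X . . .
    . . . . . .
    . . . . . .

Result: 10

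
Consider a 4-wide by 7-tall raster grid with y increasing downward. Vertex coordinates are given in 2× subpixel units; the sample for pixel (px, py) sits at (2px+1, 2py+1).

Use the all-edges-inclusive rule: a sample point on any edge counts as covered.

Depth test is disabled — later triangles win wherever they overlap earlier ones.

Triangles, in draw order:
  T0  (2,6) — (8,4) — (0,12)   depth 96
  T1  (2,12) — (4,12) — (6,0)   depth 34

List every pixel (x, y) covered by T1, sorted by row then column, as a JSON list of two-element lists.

T0:
  2·area = 32
  edge (2, 6)→(8, 4): d=(6,-2) inclusive
  edge (8, 4)→(0, 12): d=(-8,8) inclusive
  edge (0, 12)→(2, 6): d=(2,-6) inclusive
    (1,1)@(3, 3): e=[-16,48,0] → .  [on edge]
    (2,2)@(5, 5): e=[0,16,16] → X  [on edge]
    (3,2)@(7, 5): e=[4,0,28] → X  [on edge]
    (1,3)@(3, 7): e=[8,16,8] → X
    (2,3)@(5, 7): e=[12,0,20] → X  [on edge]
    (3,3)@(7, 7): e=[16,-16,32] → .
    (0,4)@(1, 9): e=[16,16,0] → X  [on edge]
    (1,4)@(3, 9): e=[20,0,12] → X  [on edge]
    (2,4)@(5, 9): e=[24,-16,24] → .
    (0,5)@(1, 11): e=[28,0,4] → X  [on edge]
    (1,5)@(3, 11): e=[32,-16,16] → .
    (0,6)@(1, 13): e=[40,-16,8] → .
  covered (7 px):
    . . . .
    . . . .
    . . X X
    . X X .
    X X . .
    X . . .
    . . . .
T1:
  2·area = 24  (B↔C swapped to make it positive)
  edge (2, 12)→(6, 0): d=(4,-12) inclusive
  edge (6, 0)→(4, 12): d=(-2,12) inclusive
  edge (4, 12)→(2, 12): d=(-2,0) inclusive
    (2,1)@(5, 3): e=[0,6,18] → X  [on edge]
    (3,1)@(7, 3): e=[24,-18,18] → .
    (2,2)@(5, 5): e=[8,2,14] → X
    (3,2)@(7, 5): e=[32,-22,14] → .
    (2,3)@(5, 7): e=[16,-2,10] → .
    (1,4)@(3, 9): e=[0,18,6] → X  [on edge]
    (2,4)@(5, 9): e=[24,-6,6] → .
    (1,5)@(3, 11): e=[8,14,2] → X
    (2,5)@(5, 11): e=[32,-10,2] → .
    (1,6)@(3, 13): e=[16,10,-2] → .
  covered (4 px):
    . . . .
    . . X .
    . . X .
    . . . .
    . X . .
    . X . .
    . . . .

Result: [[2,1],[2,2],[1,4],[1,5]]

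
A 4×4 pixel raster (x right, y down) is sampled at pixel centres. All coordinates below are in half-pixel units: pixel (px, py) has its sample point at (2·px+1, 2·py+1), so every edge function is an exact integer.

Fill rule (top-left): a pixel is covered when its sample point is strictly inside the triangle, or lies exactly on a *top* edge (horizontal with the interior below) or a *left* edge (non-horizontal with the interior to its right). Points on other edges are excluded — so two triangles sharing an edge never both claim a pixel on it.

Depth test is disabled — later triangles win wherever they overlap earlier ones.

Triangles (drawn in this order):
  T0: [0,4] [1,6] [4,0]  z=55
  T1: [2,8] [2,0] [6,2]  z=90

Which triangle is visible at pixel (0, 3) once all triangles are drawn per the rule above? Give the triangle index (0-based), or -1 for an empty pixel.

T0:
  2·area = 12  (B↔C swapped to make it positive)
  edge (0, 4)→(4, 0): d=(4,-4) top-left  bias=+0
  edge (4, 0)→(1, 6): d=(-3,6) right/bottom  bias=-1
  edge (1, 6)→(0, 4): d=(-1,-2) top-left  bias=+0
    (1,0)@(3, 1): e=[0,3,9] → X  [on edge]
    (2,0)@(5, 1): e=[8,-9,13] → .
    (0,1)@(1, 3): e=[0,9,3] → X  [on edge]
    (1,1)@(3, 3): e=[8,-3,7] → .
    (0,2)@(1, 5): e=[8,3,1] → X
    (1,2)@(3, 5): e=[16,-9,5] → .
    (0,3)@(1, 7): e=[16,-3,-1] → .
  covered (3 px):
    . X . .
    X . . .
    X . . .
    . . . .
T1:
  2·area = 32
  edge (2, 8)→(2, 0): d=(0,-8) top-left  bias=+0
  edge (2, 0)→(6, 2): d=(4,2) right/bottom  bias=-1
  edge (6, 2)→(2, 8): d=(-4,6) right/bottom  bias=-1
    (1,0)@(3, 1): e=[8,2,22] → X
    (2,0)@(5, 1): e=[24,-2,10] → .
    (1,1)@(3, 3): e=[8,10,14] → X
    (2,1)@(5, 3): e=[24,6,2] → X
    (3,1)@(7, 3): e=[40,2,-10] → .
    (1,2)@(3, 5): e=[8,18,6] → X
    (2,2)@(5, 5): e=[24,14,-6] → .
    (1,3)@(3, 7): e=[8,26,-2] → .
  covered (4 px):
    . X . .
    . X X .
    . X . .
    . . . .

Z-buffer (winner per pixel, '.' = empty):
  . 1 . .
  0 1 1 .
  0 1 . .
  . . . .

Answer: -1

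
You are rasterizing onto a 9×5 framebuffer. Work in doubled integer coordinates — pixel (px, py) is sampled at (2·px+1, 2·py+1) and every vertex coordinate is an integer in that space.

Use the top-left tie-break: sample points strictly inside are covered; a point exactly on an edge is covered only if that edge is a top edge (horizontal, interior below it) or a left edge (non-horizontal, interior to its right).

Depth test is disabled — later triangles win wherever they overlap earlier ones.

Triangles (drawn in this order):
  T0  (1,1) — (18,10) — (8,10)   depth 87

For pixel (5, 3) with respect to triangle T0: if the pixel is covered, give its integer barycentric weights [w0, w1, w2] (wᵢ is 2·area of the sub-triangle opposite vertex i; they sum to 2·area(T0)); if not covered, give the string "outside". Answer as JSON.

T0:
  2·area = 90
  edge (1, 1)→(18, 10): d=(17,9) right/bottom  bias=-1
  edge (18, 10)→(8, 10): d=(-10,0) right/bottom  bias=-1
  edge (8, 10)→(1, 1): d=(-7,-9) top-left  bias=+0
    (0,0)@(1, 1): e=[0,90,0] → .  [on edge]
    (1,1)@(3, 3): e=[16,70,4] → X
    (2,1)@(5, 3): e=[-2,70,22] → .
    (1,2)@(3, 5): e=[50,50,-10] → .
    (2,2)@(5, 5): e=[32,50,8] → X
    (3,2)@(7, 5): e=[14,50,26] → X
    (4,2)@(9, 5): e=[-4,50,44] → .
    (2,3)@(5, 7): e=[66,30,-6] → .
    (3,3)@(7, 7): e=[48,30,12] → X
    (4,3)@(9, 7): e=[30,30,30] → X
    (5,3)@(11, 7): e=[12,30,48] → X
    (6,3)@(13, 7): e=[-6,30,66] → .
  covered (10 px):
    . . . . . . . . .
    . X . . . . . . .
    . . X X . . . . .
    . . . X X X . . .
    . . . . X X X X .

Answer: [30,48,12]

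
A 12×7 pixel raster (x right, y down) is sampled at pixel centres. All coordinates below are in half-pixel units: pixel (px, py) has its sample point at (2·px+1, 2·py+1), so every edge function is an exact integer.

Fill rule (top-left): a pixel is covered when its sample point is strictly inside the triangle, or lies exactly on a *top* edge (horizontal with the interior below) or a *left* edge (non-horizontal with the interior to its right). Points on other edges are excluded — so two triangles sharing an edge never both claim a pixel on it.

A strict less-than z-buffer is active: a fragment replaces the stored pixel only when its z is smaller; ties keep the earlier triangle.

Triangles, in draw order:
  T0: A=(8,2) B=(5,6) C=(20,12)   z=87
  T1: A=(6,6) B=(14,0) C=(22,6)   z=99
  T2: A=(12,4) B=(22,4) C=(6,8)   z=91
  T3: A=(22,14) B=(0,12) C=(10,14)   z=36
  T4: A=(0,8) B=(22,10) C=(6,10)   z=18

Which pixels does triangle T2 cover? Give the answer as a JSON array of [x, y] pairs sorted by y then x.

T0:
  2·area = 78  (B↔C swapped to make it positive)
  edge (8, 2)→(20, 12): d=(12,10) right/bottom  bias=-1
  edge (20, 12)→(5, 6): d=(-15,-6) top-left  bias=+0
  edge (5, 6)→(8, 2): d=(3,-4) top-left  bias=+0
    (4,1)@(9, 3): e=[2,69,7] → #
    (5,1)@(11, 3): e=[-18,81,15] → ·
    (3,2)@(7, 5): e=[46,27,5] → #
    (5,2)@(11, 5): e=[6,51,21] → #
    (6,2)@(13, 5): e=[-14,63,29] → ·
    (3,3)@(7, 7): e=[70,-3,11] → ·
    (4,3)@(9, 7): e=[50,9,19] → #
    (6,3)@(13, 7): e=[10,33,35] → #
    (7,3)@(15, 7): e=[-10,45,43] → ·
    (4,4)@(9, 9): e=[74,-21,25] → ·
    (5,4)@(11, 9): e=[54,-9,33] → ·
    (6,4)@(13, 9): e=[34,3,41] → #
  covered (9 px):
    · · · · · · · · · · · ·
    · · · · # · · · · · · ·
    · · · # # # · · · · · ·
    · · · · # # # · · · · ·
    · · · · · · # # · · · ·
    · · · · · · · · · · · ·
    · · · · · · · · · · · ·
T1:
  2·area = 96
  edge (6, 6)→(14, 0): d=(8,-6) top-left  bias=+0
  edge (14, 0)→(22, 6): d=(8,6) right/bottom  bias=-1
  edge (22, 6)→(6, 6): d=(-16,0) right/bottom  bias=-1
    (6,0)@(13, 1): e=[2,14,80] → #
    (7,0)@(15, 1): e=[14,2,80] → #
    (8,0)@(17, 1): e=[26,-10,80] → ·
    (5,1)@(11, 3): e=[6,42,48] → #
    (8,1)@(17, 3): e=[42,6,48] → #
    (9,1)@(19, 3): e=[54,-6,48] → ·
    (4,2)@(9, 5): e=[10,70,16] → #
    (9,2)@(19, 5): e=[70,10,16] → #
    (10,2)@(21, 5): e=[82,-2,16] → ·
    (4,3)@(9, 7): e=[26,86,-16] → ·
    (5,3)@(11, 7): e=[38,74,-16] → ·
    (6,3)@(13, 7): e=[50,62,-16] → ·
  covered (12 px):
    · · · · · · # # · · · ·
    · · · · · # # # # · · ·
    · · · · # # # # # # · ·
    · · · · · · · · · · · ·
    · · · · · · · · · · · ·
    · · · · · · · · · · · ·
    · · · · · · · · · · · ·
T2:
  2·area = 40
  edge (12, 4)→(22, 4): d=(10,0) top-left  bias=+0
  edge (22, 4)→(6, 8): d=(-16,4) right/bottom  bias=-1
  edge (6, 8)→(12, 4): d=(6,-4) top-left  bias=+0
    (5,2)@(11, 5): e=[10,28,2] → #
    (6,2)@(13, 5): e=[10,20,10] → #
    (7,2)@(15, 5): e=[10,12,18] → #
    (8,2)@(17, 5): e=[10,4,26] → #
    (9,2)@(19, 5): e=[10,-4,34] → ·
    (4,3)@(9, 7): e=[30,4,6] → #
    (5,3)@(11, 7): e=[30,-4,14] → ·
    (6,3)@(13, 7): e=[30,-12,22] → ·
    (7,3)@(15, 7): e=[30,-20,30] → ·
    (8,3)@(17, 7): e=[30,-28,38] → ·
    (4,4)@(9, 9): e=[50,-28,18] → ·
  covered (5 px):
    · · · · · · · · · · · ·
    · · · · · · · · · · · ·
    · · · · · # # # # · · ·
    · · · · # · · · · · · ·
    · · · · · · · · · · · ·
    · · · · · · · · · · · ·
    · · · · · · · · · · · ·
T3:
  2·area = 24  (B↔C swapped to make it positive)
  edge (22, 14)→(10, 14): d=(-12,0) right/bottom  bias=-1
  edge (10, 14)→(0, 12): d=(-10,-2) top-left  bias=+0
  edge (0, 12)→(22, 14): d=(22,2) right/bottom  bias=-1
    (2,6)@(5, 13): e=[12,0,12] → #  [on edge]
    (3,6)@(7, 13): e=[12,4,8] → #
    (4,6)@(9, 13): e=[12,8,4] → #
    (5,6)@(11, 13): e=[12,12,0] → ·  [on edge]
  covered (3 px):
    · · · · · · · · · · · ·
    · · · · · · · · · · · ·
    · · · · · · · · · · · ·
    · · · · · · · · · · · ·
    · · · · · · · · · · · ·
    · · · · · · · · · · · ·
    · · # # # · · · · · · ·
T4:
  2·area = 32
  edge (0, 8)→(22, 10): d=(22,2) right/bottom  bias=-1
  edge (22, 10)→(6, 10): d=(-16,0) right/bottom  bias=-1
  edge (6, 10)→(0, 8): d=(-6,-2) top-left  bias=+0
    (1,4)@(3, 9): e=[16,16,0] → #  [on edge]
    (2,4)@(5, 9): e=[12,16,4] → #
    (3,4)@(7, 9): e=[8,16,8] → #
    (4,4)@(9, 9): e=[4,16,12] → #
    (5,4)@(11, 9): e=[0,16,16] → ·  [on edge]
    (1,5)@(3, 11): e=[60,-16,-12] → ·
    (2,5)@(5, 11): e=[56,-16,-8] → ·
    (3,5)@(7, 11): e=[52,-16,-4] → ·
    (4,5)@(9, 11): e=[48,-16,0] → ·  [on edge]
    (7,6)@(15, 13): e=[80,-48,0] → ·  [on edge]
  covered (4 px):
    · · · · · · · · · · · ·
    · · · · · · · · · · · ·
    · · · · · · · · · · · ·
    · · · · · · · · · · · ·
    · # # # # · · · · · · ·
    · · · · · · · · · · · ·
    · · · · · · · · · · · ·

Final: [[5,2],[6,2],[7,2],[8,2],[4,3]]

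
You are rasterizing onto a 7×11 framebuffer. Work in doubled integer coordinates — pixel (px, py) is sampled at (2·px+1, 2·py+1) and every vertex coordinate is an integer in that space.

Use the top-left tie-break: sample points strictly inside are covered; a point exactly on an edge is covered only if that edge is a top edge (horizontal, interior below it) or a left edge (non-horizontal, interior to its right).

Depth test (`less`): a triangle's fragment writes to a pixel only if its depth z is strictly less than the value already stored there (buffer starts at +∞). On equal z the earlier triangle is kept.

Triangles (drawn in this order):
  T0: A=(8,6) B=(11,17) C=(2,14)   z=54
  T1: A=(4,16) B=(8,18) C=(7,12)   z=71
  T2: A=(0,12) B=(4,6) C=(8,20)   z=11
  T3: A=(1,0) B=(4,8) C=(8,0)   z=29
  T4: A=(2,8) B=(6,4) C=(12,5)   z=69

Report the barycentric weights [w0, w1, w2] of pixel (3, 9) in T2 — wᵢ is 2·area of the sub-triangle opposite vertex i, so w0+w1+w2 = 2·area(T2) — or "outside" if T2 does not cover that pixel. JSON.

T0:
  2·area = 90
  edge (8, 6)→(11, 17): d=(3,11) right/bottom  bias=-1
  edge (11, 17)→(2, 14): d=(-9,-3) top-left  bias=+0
  edge (2, 14)→(8, 6): d=(6,-8) top-left  bias=+0
    (3,4)@(7, 9): e=[20,60,10] → █
    (4,4)@(9, 9): e=[-2,66,26] → ·
    (2,5)@(5, 11): e=[48,36,6] → █
    (4,5)@(9, 11): e=[4,48,38] → █
    (5,5)@(11, 11): e=[-18,54,54] → ·
    (1,6)@(3, 13): e=[76,12,2] → █
    (5,6)@(11, 13): e=[-12,36,66] → ·
    (1,7)@(3, 15): e=[82,-6,14] → ·
    (2,7)@(5, 15): e=[60,0,30] → █  [on edge]
    (5,7)@(11, 15): e=[-6,18,78] → ·
    (2,8)@(5, 17): e=[66,-18,42] → ·
    (3,8)@(7, 17): e=[44,-12,58] → ·
    (5,8)@(11, 17): e=[0,0,90] → ·  [on edge]
  covered (11 px):
    · · · · · · ·
    · · · · · · ·
    · · · · · · ·
    · · · · · · ·
    · · · █ · · ·
    · · █ █ █ · ·
    · █ █ █ █ · ·
    · · █ █ █ · ·
    · · · · · · ·
    · · · · · · ·
    · · · · · · ·
T1:
  2·area = 22  (B↔C swapped to make it positive)
  edge (4, 16)→(7, 12): d=(3,-4) top-left  bias=+0
  edge (7, 12)→(8, 18): d=(1,6) right/bottom  bias=-1
  edge (8, 18)→(4, 16): d=(-4,-2) top-left  bias=+0
    (3,6)@(7, 13): e=[3,1,18] → █
    (4,6)@(9, 13): e=[11,-11,22] → ·
    (2,7)@(5, 15): e=[1,15,6] → █
    (4,7)@(9, 15): e=[17,-9,14] → ·
    (2,8)@(5, 17): e=[7,17,-2] → ·
    (3,8)@(7, 17): e=[15,5,2] → █
    (4,8)@(9, 17): e=[23,-7,6] → ·
    (3,9)@(7, 19): e=[21,7,-6] → ·
  covered (4 px):
    · · · · · · ·
    · · · · · · ·
    · · · · · · ·
    · · · · · · ·
    · · · · · · ·
    · · · · · · ·
    · · · █ · · ·
    · · █ █ · · ·
    · · · █ · · ·
    · · · · · · ·
    · · · · · · ·
T2:
  2·area = 80
  edge (0, 12)→(4, 6): d=(4,-6) top-left  bias=+0
  edge (4, 6)→(8, 20): d=(4,14) right/bottom  bias=-1
  edge (8, 20)→(0, 12): d=(-8,-8) top-left  bias=+0
    (1,4)@(3, 9): e=[6,26,48] → █
    (2,4)@(5, 9): e=[18,-2,64] → ·
    (0,5)@(1, 11): e=[2,62,16] → █
    (2,5)@(5, 11): e=[26,6,48] → █
    (3,5)@(7, 11): e=[38,-22,64] → ·
    (0,6)@(1, 13): e=[10,70,0] → █  [on edge]
    (3,6)@(7, 13): e=[46,-14,48] → ·
    (0,7)@(1, 15): e=[18,78,-16] → ·
    (1,7)@(3, 15): e=[30,50,0] → █  [on edge]
    (3,7)@(7, 15): e=[54,-6,32] → ·
    (1,8)@(3, 17): e=[38,58,-16] → ·
    (2,8)@(5, 17): e=[50,30,0] → █  [on edge]
    (3,9)@(7, 19): e=[70,10,0] → █  [on edge]
    (4,10)@(9, 21): e=[90,-10,0] → ·  [on edge]
  covered (12 px):
    · · · · · · ·
    · · · · · · ·
    · · · · · · ·
    · · · · · · ·
    · █ · · · · ·
    █ █ █ · · · ·
    █ █ █ · · · ·
    · █ █ · · · ·
    · · █ █ · · ·
    · · · █ · · ·
    · · · · · · ·
T3:
  2·area = 56  (B↔C swapped to make it positive)
  edge (1, 0)→(8, 0): d=(7,0) top-left  bias=+0
  edge (8, 0)→(4, 8): d=(-4,8) right/bottom  bias=-1
  edge (4, 8)→(1, 0): d=(-3,-8) top-left  bias=+0
    (1,0)@(3, 1): e=[7,36,13] → █
    (2,0)@(5, 1): e=[7,20,29] → █
    (3,0)@(7, 1): e=[7,4,45] → █
    (4,0)@(9, 1): e=[7,-12,61] → ·
    (1,1)@(3, 3): e=[21,28,7] → █
    (3,1)@(7, 3): e=[21,-4,39] → ·
    (1,2)@(3, 5): e=[35,20,1] → █
    (3,2)@(7, 5): e=[35,-12,33] → ·
    (1,3)@(3, 7): e=[49,12,-5] → ·
    (2,3)@(5, 7): e=[49,-4,11] → ·
  covered (7 px):
    · █ █ █ · · ·
    · █ █ · · · ·
    · █ █ · · · ·
    · · · · · · ·
    · · · · · · ·
    · · · · · · ·
    · · · · · · ·
    · · · · · · ·
    · · · · · · ·
    · · · · · · ·
    · · · · · · ·
T4:
  2·area = 28
  edge (2, 8)→(6, 4): d=(4,-4) top-left  bias=+0
  edge (6, 4)→(12, 5): d=(6,1) right/bottom  bias=-1
  edge (12, 5)→(2, 8): d=(-10,3) right/bottom  bias=-1
    (4,0)@(9, 1): e=[0,-21,49] → ·  [on edge]
    (3,1)@(7, 3): e=[0,-7,35] → ·  [on edge]
    (2,2)@(5, 5): e=[0,7,21] → █  [on edge]
    (3,2)@(7, 5): e=[8,5,15] → █
    (4,2)@(9, 5): e=[16,3,9] → █
    (5,2)@(11, 5): e=[24,1,3] → █
    (6,2)@(13, 5): e=[32,-1,-3] → ·
    (1,3)@(3, 7): e=[0,21,7] → █  [on edge]
    (3,3)@(7, 7): e=[16,17,-5] → ·
    (4,3)@(9, 7): e=[24,15,-11] → ·
    (5,3)@(11, 7): e=[32,13,-17] → ·
    (0,4)@(1, 9): e=[0,35,-7] → ·  [on edge]
  covered (6 px):
    · · · · · · ·
    · · · · · · ·
    · · █ █ █ █ ·
    · █ █ · · · ·
    · · · · · · ·
    · · · · · · ·
    · · · · · · ·
    · · · · · · ·
    · · · · · · ·
    · · · · · · ·
    · · · · · · ·

Final: [10,0,70]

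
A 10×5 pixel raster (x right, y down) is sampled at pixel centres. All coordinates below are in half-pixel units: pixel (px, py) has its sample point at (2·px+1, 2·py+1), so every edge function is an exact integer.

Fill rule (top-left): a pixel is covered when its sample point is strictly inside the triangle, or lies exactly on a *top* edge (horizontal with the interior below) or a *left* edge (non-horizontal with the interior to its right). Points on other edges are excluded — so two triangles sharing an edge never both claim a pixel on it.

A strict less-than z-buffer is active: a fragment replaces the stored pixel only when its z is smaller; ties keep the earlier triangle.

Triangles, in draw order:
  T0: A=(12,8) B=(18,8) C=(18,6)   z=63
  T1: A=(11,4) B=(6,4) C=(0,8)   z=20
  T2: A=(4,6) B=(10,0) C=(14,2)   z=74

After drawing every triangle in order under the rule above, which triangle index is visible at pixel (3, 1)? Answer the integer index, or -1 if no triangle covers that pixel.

T0:
  2·area = 12  (B↔C swapped to make it positive)
  edge (12, 8)→(18, 6): d=(6,-2) top-left  bias=+0
  edge (18, 6)→(18, 8): d=(0,2) right/bottom  bias=-1
  edge (18, 8)→(12, 8): d=(-6,0) right/bottom  bias=-1
    (7,3)@(15, 7): e=[0,6,6] → #  [on edge]
    (8,3)@(17, 7): e=[4,2,6] → #
    (9,3)@(19, 7): e=[8,-2,6] → ·
    (4,4)@(9, 9): e=[0,18,-6] → ·  [on edge]
    (7,4)@(15, 9): e=[12,6,-6] → ·
    (8,4)@(17, 9): e=[16,2,-6] → ·
  covered (2 px):
    · · · · · · · · · ·
    · · · · · · · · · ·
    · · · · · · · · · ·
    · · · · · · · # # ·
    · · · · · · · · · ·
T1:
  2·area = 20  (B↔C swapped to make it positive)
  edge (11, 4)→(0, 8): d=(-11,4) right/bottom  bias=-1
  edge (0, 8)→(6, 4): d=(6,-4) top-left  bias=+0
  edge (6, 4)→(11, 4): d=(5,0) top-left  bias=+0
    (2,2)@(5, 5): e=[13,2,5] → #
    (3,2)@(7, 5): e=[5,10,5] → #
    (4,2)@(9, 5): e=[-3,18,5] → ·
    (2,3)@(5, 7): e=[-9,14,15] → ·
    (3,3)@(7, 7): e=[-17,22,15] → ·
  covered (2 px):
    · · · · · · · · · ·
    · · · · · · · · · ·
    · · # # · · · · · ·
    · · · · · · · · · ·
    · · · · · · · · · ·
T2:
  2·area = 36
  edge (4, 6)→(10, 0): d=(6,-6) top-left  bias=+0
  edge (10, 0)→(14, 2): d=(4,2) right/bottom  bias=-1
  edge (14, 2)→(4, 6): d=(-10,4) right/bottom  bias=-1
    (4,0)@(9, 1): e=[0,6,30] → #  [on edge]
    (5,0)@(11, 1): e=[12,2,22] → #
    (6,0)@(13, 1): e=[24,-2,14] → ·
    (3,1)@(7, 3): e=[0,18,18] → #  [on edge]
    (6,1)@(13, 3): e=[36,6,-6] → ·
    (2,2)@(5, 5): e=[0,30,6] → #  [on edge]
    (3,2)@(7, 5): e=[12,26,-2] → ·
    (4,2)@(9, 5): e=[24,22,-10] → ·
    (5,2)@(11, 5): e=[36,18,-18] → ·
    (1,3)@(3, 7): e=[0,42,-6] → ·  [on edge]
    (2,3)@(5, 7): e=[12,38,-14] → ·
    (0,4)@(1, 9): e=[0,54,-18] → ·  [on edge]
  covered (6 px):
    · · · · # # · · · ·
    · · · # # # · · · ·
    · · # · · · · · · ·
    · · · · · · · · · ·
    · · · · · · · · · ·

Z-buffer (winner per pixel, '.' = empty):
  . . . . 2 2 . . . .
  . . . 2 2 2 . . . .
  . . 1 1 . . . . . .
  . . . . . . . 0 0 .
  . . . . . . . . . .

Result: 2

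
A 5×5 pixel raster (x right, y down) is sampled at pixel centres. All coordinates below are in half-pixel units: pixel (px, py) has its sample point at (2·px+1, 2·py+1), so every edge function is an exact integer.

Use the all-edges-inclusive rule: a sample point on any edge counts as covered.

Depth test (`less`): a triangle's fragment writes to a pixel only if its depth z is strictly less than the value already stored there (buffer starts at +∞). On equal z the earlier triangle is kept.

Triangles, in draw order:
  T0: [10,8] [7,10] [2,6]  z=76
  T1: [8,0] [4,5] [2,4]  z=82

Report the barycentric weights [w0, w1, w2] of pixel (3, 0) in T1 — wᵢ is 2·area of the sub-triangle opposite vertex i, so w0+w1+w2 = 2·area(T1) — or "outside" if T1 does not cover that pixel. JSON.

T0:
  2·area = 22
  edge (10, 8)→(7, 10): d=(-3,2) inclusive
  edge (7, 10)→(2, 6): d=(-5,-4) inclusive
  edge (2, 6)→(10, 8): d=(8,2) inclusive
    (2,3)@(5, 7): e=[13,7,2] → █
    (3,3)@(7, 7): e=[9,15,-2] → ·
    (2,4)@(5, 9): e=[7,-3,18] → ·
    (3,4)@(7, 9): e=[3,5,14] → █
    (4,4)@(9, 9): e=[-1,13,10] → ·
  covered (2 px):
    · · · · ·
    · · · · ·
    · · · · ·
    · · █ · ·
    · · · █ ·
T1:
  2·area = 14
  edge (8, 0)→(4, 5): d=(-4,5) inclusive
  edge (4, 5)→(2, 4): d=(-2,-1) inclusive
  edge (2, 4)→(8, 0): d=(6,-4) inclusive
    (3,0)@(7, 1): e=[1,11,2] → █
    (4,0)@(9, 1): e=[-9,13,10] → ·
    (2,1)@(5, 3): e=[3,5,6] → █
    (3,1)@(7, 3): e=[-7,7,14] → ·
    (2,2)@(5, 5): e=[-5,1,18] → ·
  covered (2 px):
    · · · █ ·
    · · █ · ·
    · · · · ·
    · · · · ·
    · · · · ·

Final: [11,2,1]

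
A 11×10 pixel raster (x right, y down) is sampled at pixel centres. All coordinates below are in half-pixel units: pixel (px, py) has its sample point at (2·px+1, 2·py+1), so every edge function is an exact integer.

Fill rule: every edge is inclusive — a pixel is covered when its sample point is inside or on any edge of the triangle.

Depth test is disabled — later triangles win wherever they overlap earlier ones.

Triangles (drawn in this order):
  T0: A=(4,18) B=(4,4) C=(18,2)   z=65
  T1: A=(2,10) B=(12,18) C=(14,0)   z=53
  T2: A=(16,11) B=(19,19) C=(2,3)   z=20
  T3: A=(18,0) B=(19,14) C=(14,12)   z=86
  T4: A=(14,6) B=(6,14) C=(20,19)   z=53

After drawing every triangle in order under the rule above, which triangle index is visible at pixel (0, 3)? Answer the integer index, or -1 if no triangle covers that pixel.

T0:
  2·area = 196
  edge (4, 18)→(4, 4): d=(0,-14) inclusive
  edge (4, 4)→(18, 2): d=(14,-2) inclusive
  edge (18, 2)→(4, 18): d=(-14,16) inclusive
    (5,1)@(11, 3): e=[98,0,98] → █  [on edge]
    (6,1)@(13, 3): e=[126,4,66] → █
    (7,1)@(15, 3): e=[154,8,34] → █
    (8,1)@(17, 3): e=[182,12,2] → █
    (9,1)@(19, 3): e=[210,16,-30] → ·
    (2,2)@(5, 5): e=[14,16,166] → █
    (3,2)@(7, 5): e=[42,20,134] → █
    (4,2)@(9, 5): e=[70,24,102] → █
    (8,2)@(17, 5): e=[182,40,-26] → ·
    (2,3)@(5, 7): e=[14,44,138] → █
    (7,3)@(15, 7): e=[154,64,-22] → ·
    (2,4)@(5, 9): e=[14,72,110] → █
  covered (25 px):
    · · · · · · · · · · ·
    · · · · · █ █ █ █ · ·
    · · █ █ █ █ █ █ · · ·
    · · █ █ █ █ █ · · · ·
    · · █ █ █ █ · · · · ·
    · · █ █ █ · · · · · ·
    · · █ █ · · · · · · ·
    · · █ · · · · · · · ·
    · · · · · · · · · · ·
    · · · · · · · · · · ·
T1:
  2·area = 196  (B↔C swapped to make it positive)
  edge (2, 10)→(14, 0): d=(12,-10) inclusive
  edge (14, 0)→(12, 18): d=(-2,18) inclusive
  edge (12, 18)→(2, 10): d=(-10,-8) inclusive
    (6,0)@(13, 1): e=[2,16,178] → █
    (7,0)@(15, 1): e=[22,-20,194] → ·
    (5,1)@(11, 3): e=[6,48,142] → █
    (7,1)@(15, 3): e=[46,-24,174] → ·
    (4,2)@(9, 5): e=[10,80,106] → █
    (7,2)@(15, 5): e=[70,-28,154] → ·
    (3,3)@(7, 7): e=[14,112,70] → █
    (7,3)@(15, 7): e=[94,-32,134] → ·
    (2,4)@(5, 9): e=[18,144,34] → █
    (6,4)@(13, 9): e=[98,0,98] → █  [on edge]
    (7,4)@(15, 9): e=[118,-36,114] → ·
    (2,5)@(5, 11): e=[42,140,14] → █
  covered (25 px):
    · · · · · · █ · · · ·
    · · · · · █ █ · · · ·
    · · · · █ █ █ · · · ·
    · · · █ █ █ █ · · · ·
    · · █ █ █ █ █ · · · ·
    · · █ █ █ █ · · · · ·
    · · · █ █ █ · · · · ·
    · · · · █ █ · · · · ·
    · · · · · █ · · · · ·
    · · · · · · · · · · ·
T2:
  2·area = 88
  edge (16, 11)→(19, 19): d=(3,8) inclusive
  edge (19, 19)→(2, 3): d=(-17,-16) inclusive
  edge (2, 3)→(16, 11): d=(14,8) inclusive
    (6,1)@(13, 3): e=[0,176,-88] → ·  [on edge]
    (2,2)@(5, 5): e=[70,14,4] → █
    (3,2)@(7, 5): e=[54,46,-12] → ·
    (2,3)@(5, 7): e=[76,-20,32] → ·
    (3,3)@(7, 7): e=[60,12,16] → █
    (4,3)@(9, 7): e=[44,44,0] → █  [on edge]
    (5,3)@(11, 7): e=[28,76,-16] → ·
    (3,4)@(7, 9): e=[66,-22,44] → ·
    (4,4)@(9, 9): e=[50,10,28] → █
    (5,4)@(11, 9): e=[34,42,12] → █
    (6,4)@(13, 9): e=[18,74,-4] → ·
    (4,5)@(9, 11): e=[56,-24,56] → ·
    (9,9)@(19, 19): e=[0,0,88] → █  [on edge]
  covered (14 px):
    · · · · · · · · · · ·
    · · · · · · · · · · ·
    · · █ · · · · · · · ·
    · · · █ █ · · · · · ·
    · · · · █ █ · · · · ·
    · · · · · █ █ █ · · ·
    · · · · · · █ █ · · ·
    · · · · · · · █ █ · ·
    · · · · · · · · █ · ·
    · · · · · · · · · █ ·
T3:
  2·area = 68
  edge (18, 0)→(19, 14): d=(1,14) inclusive
  edge (19, 14)→(14, 12): d=(-5,-2) inclusive
  edge (14, 12)→(18, 0): d=(4,-12) inclusive
    (8,1)@(17, 3): e=[17,51,0] → █  [on edge]
    (9,1)@(19, 3): e=[-11,55,24] → ·
    (8,2)@(17, 5): e=[19,41,8] → █
    (9,2)@(19, 5): e=[-9,45,32] → ·
    (8,3)@(17, 7): e=[21,31,16] → █
    (9,3)@(19, 7): e=[-7,35,40] → ·
    (7,4)@(15, 9): e=[51,17,0] → █  [on edge]
    (9,4)@(19, 9): e=[-5,25,48] → ·
    (7,5)@(15, 11): e=[53,7,8] → █
    (9,5)@(19, 11): e=[-3,15,56] → ·
    (7,6)@(15, 13): e=[55,-3,16] → ·
    (8,6)@(17, 13): e=[27,1,40] → █
    (6,7)@(13, 15): e=[85,-17,0] → ·  [on edge]
  covered (8 px):
    · · · · · · · · · · ·
    · · · · · · · · █ · ·
    · · · · · · · · █ · ·
    · · · · · · · · █ · ·
    · · · · · · · █ █ · ·
    · · · · · · · █ █ · ·
    · · · · · · · · █ · ·
    · · · · · · · · · · ·
    · · · · · · · · · · ·
    · · · · · · · · · · ·
T4:
  2·area = 152  (B↔C swapped to make it positive)
  edge (14, 6)→(20, 19): d=(6,13) inclusive
  edge (20, 19)→(6, 14): d=(-14,-5) inclusive
  edge (6, 14)→(14, 6): d=(8,-8) inclusive
    (9,0)@(19, 1): e=[-95,247,0] → ·  [on edge]
    (8,1)@(17, 3): e=[-57,209,0] → ·  [on edge]
    (7,2)@(15, 5): e=[-19,171,0] → ·  [on edge]
    (6,3)@(13, 7): e=[19,133,0] → █  [on edge]
    (7,3)@(15, 7): e=[-7,143,16] → ·
    (5,4)@(11, 9): e=[57,95,0] → █  [on edge]
    (7,4)@(15, 9): e=[5,115,32] → █
    (8,4)@(17, 9): e=[-21,125,48] → ·
    (4,5)@(9, 11): e=[95,57,0] → █  [on edge]
    (8,5)@(17, 11): e=[-9,97,64] → ·
    (3,6)@(7, 13): e=[133,19,0] → █  [on edge]
    (8,6)@(17, 13): e=[3,69,80] → █
    (2,7)@(5, 15): e=[171,-19,0] → ·  [on edge]
    (1,8)@(3, 17): e=[209,-57,0] → ·  [on edge]
    (0,9)@(1, 19): e=[247,-95,0] → ·  [on edge]
  covered (22 px):
    · · · · · · · · · · ·
    · · · · · · · · · · ·
    · · · · · · · · · · ·
    · · · · · · █ · · · ·
    · · · · · █ █ █ · · ·
    · · · · █ █ █ █ · · ·
    · · · █ █ █ █ █ █ · ·
    · · · · █ █ █ █ █ · ·
    · · · · · · · █ █ █ ·
    · · · · · · · · · · ·

Z-buffer (winner per pixel, '.' = empty):
  . . . . . . 1 . . . .
  . . . . . 1 1 0 3 . .
  . . 2 0 1 1 1 0 3 . .
  . . 0 2 2 1 4 . 3 . .
  . . 1 1 2 4 4 4 3 . .
  . . 1 1 4 4 4 4 3 . .
  . . 0 4 4 4 4 4 4 . .
  . . 0 . 4 4 4 4 4 . .
  . . . . . 1 . 4 4 4 .
  . . . . . . . . . 2 .

Result: -1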